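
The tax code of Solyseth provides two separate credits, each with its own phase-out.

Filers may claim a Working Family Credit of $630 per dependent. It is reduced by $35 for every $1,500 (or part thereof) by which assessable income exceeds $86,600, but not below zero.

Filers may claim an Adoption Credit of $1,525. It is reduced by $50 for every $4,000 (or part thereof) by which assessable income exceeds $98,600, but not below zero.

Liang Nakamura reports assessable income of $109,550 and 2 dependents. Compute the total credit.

$2,075

Working Family Credit: base = 2 × $630 = $1,260. income exceeds $86,600 by $22,950, which is 16 full-or-partial $1,500 increments; reduction = 16 × $35 = $560, leaving $700.
Adoption Credit: income exceeds $98,600 by $10,950, which is 3 full-or-partial $4,000 increments; reduction = 3 × $50 = $150, leaving $1,375.
Total: $700 + $1,375 = $2,075.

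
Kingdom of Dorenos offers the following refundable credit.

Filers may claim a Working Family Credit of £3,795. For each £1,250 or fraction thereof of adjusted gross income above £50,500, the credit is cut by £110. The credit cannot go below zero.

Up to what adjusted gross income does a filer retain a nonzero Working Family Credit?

After 34 increments the reduction is 34 × £110 = £3,740, leaving £55; one more increment wipes it out. Increment 34 ends at excess 34 × £1,250 = £42,500, so the highest qualifying income is £50,500 + £42,500 = £93,000.

£93,000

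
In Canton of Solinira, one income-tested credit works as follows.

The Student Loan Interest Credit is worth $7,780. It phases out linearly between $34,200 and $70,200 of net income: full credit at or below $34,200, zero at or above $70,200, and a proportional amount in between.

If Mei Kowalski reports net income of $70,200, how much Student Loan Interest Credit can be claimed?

Student Loan Interest Credit: $70,200 is at or above $70,200, so the credit is $0.

$0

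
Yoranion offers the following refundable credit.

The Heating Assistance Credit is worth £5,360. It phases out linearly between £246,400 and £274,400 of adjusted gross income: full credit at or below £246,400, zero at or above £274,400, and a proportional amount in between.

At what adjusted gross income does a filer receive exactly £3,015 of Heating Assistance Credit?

£3,015 is 3,015/5,360 of the full £5,360, so 2,345/5,360 of the £28,000 range has been used: income = £246,400 + £28,000 × 2,345/5,360 = £258,650.

£258,650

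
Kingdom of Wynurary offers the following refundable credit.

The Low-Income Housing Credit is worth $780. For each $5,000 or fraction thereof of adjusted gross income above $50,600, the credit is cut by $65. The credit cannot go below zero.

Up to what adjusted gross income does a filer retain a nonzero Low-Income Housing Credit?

After 11 increments the reduction is 11 × $65 = $715, leaving $65; one more increment wipes it out. Increment 11 ends at excess 11 × $5,000 = $55,000, so the highest qualifying income is $50,600 + $55,000 = $105,600.

$105,600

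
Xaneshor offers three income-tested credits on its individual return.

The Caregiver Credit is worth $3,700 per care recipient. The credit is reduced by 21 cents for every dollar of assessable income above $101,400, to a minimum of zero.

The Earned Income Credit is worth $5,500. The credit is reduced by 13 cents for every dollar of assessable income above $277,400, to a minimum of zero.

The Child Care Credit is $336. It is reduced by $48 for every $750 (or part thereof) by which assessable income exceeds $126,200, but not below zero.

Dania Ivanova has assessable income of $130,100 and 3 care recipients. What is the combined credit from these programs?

$10,621

Caregiver Credit: base = 3 × $3,700 = $11,100. 21% of the $28,700 excess over $101,400 is $6,027; credit = $11,100 − $6,027 = $5,073.
Earned Income Credit: $130,100 is at or below the $277,400 threshold, so the full $5,500 applies.
Child Care Credit: income exceeds $126,200 by $3,900, which is 6 full-or-partial $750 increments; reduction = 6 × $48 = $288, leaving $48.
Total: $5,073 + $5,500 + $48 = $10,621.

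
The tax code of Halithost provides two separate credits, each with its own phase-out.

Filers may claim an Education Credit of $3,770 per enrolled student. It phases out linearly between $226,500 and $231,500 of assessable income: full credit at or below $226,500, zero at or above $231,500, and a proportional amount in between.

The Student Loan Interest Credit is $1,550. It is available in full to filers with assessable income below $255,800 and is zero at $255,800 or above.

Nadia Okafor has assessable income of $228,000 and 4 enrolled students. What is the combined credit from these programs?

Education Credit: base = 4 × $3,770 = $15,080. $228,000 is $1,500 into a $5,000 phase-out range, leaving 3,500/5,000 of the credit: $15,080 × 3,500/5,000 = $10,556.
Student Loan Interest Credit: $228,000 is below the $255,800 cutoff, so the full $1,550 applies.
Total: $10,556 + $1,550 = $12,106.

$12,106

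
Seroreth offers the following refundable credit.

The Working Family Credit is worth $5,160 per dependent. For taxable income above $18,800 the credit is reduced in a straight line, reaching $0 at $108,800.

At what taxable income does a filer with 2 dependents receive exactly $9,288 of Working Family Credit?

$27,800

Full credit = 2 × $5,160 = $10,320.
$9,288 is 9,288/10,320 of the full $10,320, so 1,032/10,320 of the $90,000 range has been used: income = $18,800 + $90,000 × 1,032/10,320 = $27,800.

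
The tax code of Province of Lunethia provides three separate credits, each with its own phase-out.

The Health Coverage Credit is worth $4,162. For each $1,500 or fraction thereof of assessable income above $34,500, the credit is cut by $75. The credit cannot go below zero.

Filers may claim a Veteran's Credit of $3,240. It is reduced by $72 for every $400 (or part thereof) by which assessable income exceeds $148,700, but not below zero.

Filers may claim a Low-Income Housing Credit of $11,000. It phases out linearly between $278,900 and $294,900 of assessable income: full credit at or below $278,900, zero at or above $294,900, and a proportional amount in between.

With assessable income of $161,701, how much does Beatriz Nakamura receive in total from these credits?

Health Coverage Credit: income exceeds $34,500 by $127,201 → 85 increments × $75 = $6,375 ≥ base, so the credit is $0.
Veteran's Credit: income exceeds $148,700 by $13,001, which is 33 full-or-partial $400 increments; reduction = 33 × $72 = $2,376, leaving $864.
Low-Income Housing Credit: $161,701 is at or below the $278,900 threshold, so the full $11,000 applies.
Total: $0 + $864 + $11,000 = $11,864.

$11,864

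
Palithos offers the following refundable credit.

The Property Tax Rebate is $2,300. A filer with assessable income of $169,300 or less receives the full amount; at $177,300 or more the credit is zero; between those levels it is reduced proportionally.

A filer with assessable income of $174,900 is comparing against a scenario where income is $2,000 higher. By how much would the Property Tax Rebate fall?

$575

At $174,900 — $174,900 is $5,600 into a $8,000 phase-out range, leaving 2,400/8,000 of the credit: $2,300 × 2,400/8,000 = $690.
At $176,900 — $176,900 is $7,600 into a $8,000 phase-out range, leaving 400/8,000 of the credit: $2,300 × 400/8,000 = $115.
Lost: $690 − $115 = $575.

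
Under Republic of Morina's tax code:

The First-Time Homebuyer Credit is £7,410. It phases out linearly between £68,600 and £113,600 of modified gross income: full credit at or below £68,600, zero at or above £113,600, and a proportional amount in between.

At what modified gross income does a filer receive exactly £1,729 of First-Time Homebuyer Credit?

£1,729 is 1,729/7,410 of the full £7,410, so 5,681/7,410 of the £45,000 range has been used: income = £68,600 + £45,000 × 5,681/7,410 = £103,100.

£103,100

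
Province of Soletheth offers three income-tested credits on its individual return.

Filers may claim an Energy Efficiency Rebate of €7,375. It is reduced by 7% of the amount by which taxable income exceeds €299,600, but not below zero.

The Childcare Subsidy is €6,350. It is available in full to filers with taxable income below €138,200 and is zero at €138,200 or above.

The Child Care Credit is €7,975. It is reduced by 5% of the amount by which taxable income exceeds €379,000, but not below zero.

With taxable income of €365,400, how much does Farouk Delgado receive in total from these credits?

€10,744

Energy Efficiency Rebate: 7% of the €65,800 excess over €299,600 is €4,606; credit = €7,375 − €4,606 = €2,769.
Childcare Subsidy: €365,400 meets or exceeds the €138,200 cutoff, so the credit is €0.
Child Care Credit: €365,400 is at or below the €379,000 threshold, so the full €7,975 applies.
Total: €2,769 + €0 + €7,975 = €10,744.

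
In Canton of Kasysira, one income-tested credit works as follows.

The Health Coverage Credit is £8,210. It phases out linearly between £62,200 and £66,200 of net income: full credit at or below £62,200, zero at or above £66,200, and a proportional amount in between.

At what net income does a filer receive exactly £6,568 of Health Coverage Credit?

£6,568 is 6,568/8,210 of the full £8,210, so 1,642/8,210 of the £4,000 range has been used: income = £62,200 + £4,000 × 1,642/8,210 = £63,000.

£63,000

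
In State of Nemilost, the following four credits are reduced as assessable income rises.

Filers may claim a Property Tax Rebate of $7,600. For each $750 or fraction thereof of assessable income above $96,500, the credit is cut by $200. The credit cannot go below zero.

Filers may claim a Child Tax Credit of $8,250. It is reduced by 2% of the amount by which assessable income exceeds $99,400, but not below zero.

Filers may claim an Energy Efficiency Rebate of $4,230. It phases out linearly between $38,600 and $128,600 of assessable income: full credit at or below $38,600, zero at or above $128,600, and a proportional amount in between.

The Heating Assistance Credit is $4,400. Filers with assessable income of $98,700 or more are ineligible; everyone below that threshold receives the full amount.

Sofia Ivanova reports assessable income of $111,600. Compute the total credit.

Property Tax Rebate: income exceeds $96,500 by $15,100, which is 21 full-or-partial $750 increments; reduction = 21 × $200 = $4,200, leaving $3,400.
Child Tax Credit: 2% of the $12,200 excess over $99,400 is $244; credit = $8,250 − $244 = $8,006.
Energy Efficiency Rebate: $111,600 is $73,000 into a $90,000 phase-out range, leaving 17,000/90,000 of the credit: $4,230 × 17,000/90,000 = $799.
Heating Assistance Credit: $111,600 meets or exceeds the $98,700 cutoff, so the credit is $0.
Total: $3,400 + $8,006 + $799 + $0 = $12,205.

$12,205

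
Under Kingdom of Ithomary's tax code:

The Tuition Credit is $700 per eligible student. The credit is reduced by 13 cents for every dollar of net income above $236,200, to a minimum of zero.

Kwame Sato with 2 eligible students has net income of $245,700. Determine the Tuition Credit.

Tuition Credit: base = 2 × $700 = $1,400. 13% of the $9,500 excess over $236,200 is $1,235; credit = $1,400 − $1,235 = $165.

$165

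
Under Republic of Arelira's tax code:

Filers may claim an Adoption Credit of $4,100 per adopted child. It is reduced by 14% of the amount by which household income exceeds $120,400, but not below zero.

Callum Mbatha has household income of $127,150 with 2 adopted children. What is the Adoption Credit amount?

Adoption Credit: base = 2 × $4,100 = $8,200. 14% of the $6,750 excess over $120,400 is $945; credit = $8,200 − $945 = $7,255.

$7,255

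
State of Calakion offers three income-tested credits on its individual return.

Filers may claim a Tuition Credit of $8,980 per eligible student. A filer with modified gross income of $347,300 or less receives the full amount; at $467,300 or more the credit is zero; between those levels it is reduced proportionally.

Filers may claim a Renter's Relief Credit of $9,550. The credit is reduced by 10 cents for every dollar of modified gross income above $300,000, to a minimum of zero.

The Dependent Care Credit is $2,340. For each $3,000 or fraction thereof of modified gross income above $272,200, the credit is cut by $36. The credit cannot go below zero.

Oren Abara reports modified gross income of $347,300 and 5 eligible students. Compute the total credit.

$51,124

Tuition Credit: base = 5 × $8,980 = $44,900. $347,300 is at or below the $347,300 threshold, so the full $44,900 applies.
Renter's Relief Credit: 10% of the $47,300 excess over $300,000 is $4,730; credit = $9,550 − $4,730 = $4,820.
Dependent Care Credit: income exceeds $272,200 by $75,100, which is 26 full-or-partial $3,000 increments; reduction = 26 × $36 = $936, leaving $1,404.
Total: $44,900 + $4,820 + $1,404 = $51,124.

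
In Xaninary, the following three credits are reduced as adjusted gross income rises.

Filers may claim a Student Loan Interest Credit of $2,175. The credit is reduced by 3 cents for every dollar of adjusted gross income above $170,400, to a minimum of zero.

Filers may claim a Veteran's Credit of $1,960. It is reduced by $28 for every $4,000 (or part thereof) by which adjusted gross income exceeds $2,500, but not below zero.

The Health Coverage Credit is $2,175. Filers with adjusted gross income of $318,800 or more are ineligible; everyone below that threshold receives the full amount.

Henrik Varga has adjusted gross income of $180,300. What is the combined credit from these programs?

Student Loan Interest Credit: 3% of the $9,900 excess over $170,400 is $297; credit = $2,175 − $297 = $1,878.
Veteran's Credit: income exceeds $2,500 by $177,800, which is 45 full-or-partial $4,000 increments; reduction = 45 × $28 = $1,260, leaving $700.
Health Coverage Credit: $180,300 is below the $318,800 cutoff, so the full $2,175 applies.
Total: $1,878 + $700 + $2,175 = $4,753.

$4,753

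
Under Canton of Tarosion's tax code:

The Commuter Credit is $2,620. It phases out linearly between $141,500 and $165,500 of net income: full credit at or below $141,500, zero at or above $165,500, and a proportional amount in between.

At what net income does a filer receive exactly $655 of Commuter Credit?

$159,500

$655 is 655/2,620 of the full $2,620, so 1,965/2,620 of the $24,000 range has been used: income = $141,500 + $24,000 × 1,965/2,620 = $159,500.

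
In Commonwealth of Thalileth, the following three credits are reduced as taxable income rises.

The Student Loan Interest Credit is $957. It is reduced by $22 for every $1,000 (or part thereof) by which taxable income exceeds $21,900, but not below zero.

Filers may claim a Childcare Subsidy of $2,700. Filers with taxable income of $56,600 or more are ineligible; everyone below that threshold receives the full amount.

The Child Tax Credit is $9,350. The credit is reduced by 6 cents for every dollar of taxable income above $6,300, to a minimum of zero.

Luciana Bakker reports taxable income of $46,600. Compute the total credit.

Student Loan Interest Credit: income exceeds $21,900 by $24,700, which is 25 full-or-partial $1,000 increments; reduction = 25 × $22 = $550, leaving $407.
Childcare Subsidy: $46,600 is below the $56,600 cutoff, so the full $2,700 applies.
Child Tax Credit: 6% of the $40,300 excess over $6,300 is $2,418; credit = $9,350 − $2,418 = $6,932.
Total: $407 + $2,700 + $6,932 = $10,039.

$10,039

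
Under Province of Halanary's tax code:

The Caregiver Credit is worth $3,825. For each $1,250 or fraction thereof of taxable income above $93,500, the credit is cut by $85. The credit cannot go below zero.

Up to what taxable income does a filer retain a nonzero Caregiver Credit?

$148,500

After 44 increments the reduction is 44 × $85 = $3,740, leaving $85; one more increment wipes it out. Increment 44 ends at excess 44 × $1,250 = $55,000, so the highest qualifying income is $93,500 + $55,000 = $148,500.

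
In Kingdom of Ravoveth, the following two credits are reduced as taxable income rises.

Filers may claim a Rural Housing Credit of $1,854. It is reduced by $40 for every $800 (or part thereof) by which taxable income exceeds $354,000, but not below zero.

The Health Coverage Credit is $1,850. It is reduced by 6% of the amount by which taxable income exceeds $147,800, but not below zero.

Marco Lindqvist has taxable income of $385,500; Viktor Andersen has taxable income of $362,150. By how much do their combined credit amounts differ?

$1,160

Marco ($385,500): Rural Housing Credit: income exceeds $354,000 by $31,500, which is 40 full-or-partial $800 increments; reduction = 40 × $40 = $1,600, leaving $254. Health Coverage Credit: 6% of the $237,700 excess over $147,800 is $14,262 ≥ base, so the credit is $0. total $254 + $0 = $254
Viktor ($362,150): Rural Housing Credit: income exceeds $354,000 by $8,150, which is 11 full-or-partial $800 increments; reduction = 11 × $40 = $440, leaving $1,414. Health Coverage Credit: 6% of the $214,350 excess over $147,800 is $12,861 ≥ base, so the credit is $0. total $1,414 + $0 = $1,414
Difference: |$254 − $1,414| = $1,160.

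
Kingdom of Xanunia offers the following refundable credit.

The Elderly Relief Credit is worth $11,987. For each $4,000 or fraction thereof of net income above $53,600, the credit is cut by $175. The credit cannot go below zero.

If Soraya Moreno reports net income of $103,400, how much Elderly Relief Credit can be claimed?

Elderly Relief Credit: income exceeds $53,600 by $49,800, which is 13 full-or-partial $4,000 increments; reduction = 13 × $175 = $2,275, leaving $9,712.

$9,712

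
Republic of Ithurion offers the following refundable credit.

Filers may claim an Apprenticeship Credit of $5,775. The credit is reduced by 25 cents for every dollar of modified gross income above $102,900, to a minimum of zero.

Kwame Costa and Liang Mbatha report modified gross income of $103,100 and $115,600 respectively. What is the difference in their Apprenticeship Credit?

Kwame ($103,100): Apprenticeship Credit: 25% of the $200 excess over $102,900 is $50; credit = $5,775 − $50 = $5,725.
Liang ($115,600): Apprenticeship Credit: 25% of the $12,700 excess over $102,900 is $3,175; credit = $5,775 − $3,175 = $2,600.
Difference: |$5,725 − $2,600| = $3,125.

$3,125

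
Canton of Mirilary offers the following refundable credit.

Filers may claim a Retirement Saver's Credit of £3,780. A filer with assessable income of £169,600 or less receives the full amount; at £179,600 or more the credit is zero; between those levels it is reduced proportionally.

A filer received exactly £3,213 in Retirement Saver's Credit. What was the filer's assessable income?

£3,213 is 3,213/3,780 of the full £3,780, so 567/3,780 of the £10,000 range has been used: income = £169,600 + £10,000 × 567/3,780 = £171,100.

£171,100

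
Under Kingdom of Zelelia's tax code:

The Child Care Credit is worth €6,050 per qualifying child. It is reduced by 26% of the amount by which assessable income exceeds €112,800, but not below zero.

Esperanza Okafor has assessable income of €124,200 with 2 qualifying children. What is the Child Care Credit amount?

Child Care Credit: base = 2 × €6,050 = €12,100. 26% of the €11,400 excess over €112,800 is €2,964; credit = €12,100 − €2,964 = €9,136.

€9,136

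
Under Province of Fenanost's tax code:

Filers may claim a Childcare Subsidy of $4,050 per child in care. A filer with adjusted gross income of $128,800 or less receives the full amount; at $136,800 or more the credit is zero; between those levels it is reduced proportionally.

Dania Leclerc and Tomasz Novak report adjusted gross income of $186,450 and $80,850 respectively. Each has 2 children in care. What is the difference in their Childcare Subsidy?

$8,100

Dania ($186,450): Childcare Subsidy: base = 2 × $4,050 = $8,100. $186,450 is at or above $136,800, so the credit is $0.
Tomasz ($80,850): Childcare Subsidy: base = 2 × $4,050 = $8,100. $80,850 is at or below the $128,800 threshold, so the full $8,100 applies.
Difference: |$0 − $8,100| = $8,100.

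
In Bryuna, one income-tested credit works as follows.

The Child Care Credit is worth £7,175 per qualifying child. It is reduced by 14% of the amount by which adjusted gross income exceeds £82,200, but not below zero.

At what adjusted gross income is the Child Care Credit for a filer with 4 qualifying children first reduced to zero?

£287,200

Full credit = 4 × £7,175 = £28,700.
The credit falls by 14% of each pound above £82,200, so it reaches zero when the excess is £28,700 / 14% = £205,000: income = £82,200 + £205,000 = £287,200.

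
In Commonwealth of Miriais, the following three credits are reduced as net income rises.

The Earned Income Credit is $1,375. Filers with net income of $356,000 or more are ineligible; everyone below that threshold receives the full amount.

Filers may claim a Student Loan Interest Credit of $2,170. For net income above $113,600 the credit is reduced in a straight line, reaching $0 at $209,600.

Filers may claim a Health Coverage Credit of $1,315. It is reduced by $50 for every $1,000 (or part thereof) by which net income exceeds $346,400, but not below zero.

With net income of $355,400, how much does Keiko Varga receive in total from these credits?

$2,240

Earned Income Credit: $355,400 is below the $356,000 cutoff, so the full $1,375 applies.
Student Loan Interest Credit: $355,400 is at or above $209,600, so the credit is $0.
Health Coverage Credit: income exceeds $346,400 by $9,000, which is 9 full-or-partial $1,000 increments; reduction = 9 × $50 = $450, leaving $865.
Total: $1,375 + $0 + $865 = $2,240.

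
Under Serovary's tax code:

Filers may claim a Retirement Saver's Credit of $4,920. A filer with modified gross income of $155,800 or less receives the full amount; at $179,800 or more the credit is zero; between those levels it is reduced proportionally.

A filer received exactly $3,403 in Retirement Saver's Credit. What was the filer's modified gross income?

$3,403 is 3,403/4,920 of the full $4,920, so 1,517/4,920 of the $24,000 range has been used: income = $155,800 + $24,000 × 1,517/4,920 = $163,200.

$163,200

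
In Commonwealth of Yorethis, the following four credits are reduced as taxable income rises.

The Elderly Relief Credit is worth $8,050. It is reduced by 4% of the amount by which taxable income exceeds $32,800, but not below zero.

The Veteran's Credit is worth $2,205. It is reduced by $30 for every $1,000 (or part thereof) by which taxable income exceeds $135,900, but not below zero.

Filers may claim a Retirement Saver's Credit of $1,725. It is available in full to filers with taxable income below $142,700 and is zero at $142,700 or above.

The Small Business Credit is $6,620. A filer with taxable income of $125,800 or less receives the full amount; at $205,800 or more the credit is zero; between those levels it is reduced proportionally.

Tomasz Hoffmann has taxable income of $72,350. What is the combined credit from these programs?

$17,018

Elderly Relief Credit: 4% of the $39,550 excess over $32,800 is $1,582; credit = $8,050 − $1,582 = $6,468.
Veteran's Credit: $72,350 is at or below the $135,900 threshold, so the full $2,205 applies.
Retirement Saver's Credit: $72,350 is below the $142,700 cutoff, so the full $1,725 applies.
Small Business Credit: $72,350 is at or below the $125,800 threshold, so the full $6,620 applies.
Total: $6,468 + $2,205 + $1,725 + $6,620 = $17,018.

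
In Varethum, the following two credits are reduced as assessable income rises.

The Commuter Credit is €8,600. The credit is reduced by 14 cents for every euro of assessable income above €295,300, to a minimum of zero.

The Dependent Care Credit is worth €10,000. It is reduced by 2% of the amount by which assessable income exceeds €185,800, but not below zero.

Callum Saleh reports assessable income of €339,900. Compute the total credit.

€9,274

Commuter Credit: 14% of the €44,600 excess over €295,300 is €6,244; credit = €8,600 − €6,244 = €2,356.
Dependent Care Credit: 2% of the €154,100 excess over €185,800 is €3,082; credit = €10,000 − €3,082 = €6,918.
Total: €2,356 + €6,918 = €9,274.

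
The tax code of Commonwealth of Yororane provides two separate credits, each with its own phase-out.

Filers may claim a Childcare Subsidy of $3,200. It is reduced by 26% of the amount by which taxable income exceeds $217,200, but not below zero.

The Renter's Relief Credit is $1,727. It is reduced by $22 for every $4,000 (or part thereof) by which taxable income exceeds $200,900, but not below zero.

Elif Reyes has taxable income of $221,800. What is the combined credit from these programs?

$3,599

Childcare Subsidy: 26% of the $4,600 excess over $217,200 is $1,196; credit = $3,200 − $1,196 = $2,004.
Renter's Relief Credit: income exceeds $200,900 by $20,900, which is 6 full-or-partial $4,000 increments; reduction = 6 × $22 = $132, leaving $1,595.
Total: $2,004 + $1,595 = $3,599.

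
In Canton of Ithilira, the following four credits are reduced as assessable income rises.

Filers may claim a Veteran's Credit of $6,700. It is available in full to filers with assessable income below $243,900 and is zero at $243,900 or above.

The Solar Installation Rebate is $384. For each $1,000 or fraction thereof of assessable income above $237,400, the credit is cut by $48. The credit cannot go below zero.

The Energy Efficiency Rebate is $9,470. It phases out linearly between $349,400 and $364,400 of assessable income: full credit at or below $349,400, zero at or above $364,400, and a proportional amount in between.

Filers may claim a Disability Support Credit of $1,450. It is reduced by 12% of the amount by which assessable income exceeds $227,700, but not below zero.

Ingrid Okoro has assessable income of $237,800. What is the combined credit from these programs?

$16,744

Veteran's Credit: $237,800 is below the $243,900 cutoff, so the full $6,700 applies.
Solar Installation Rebate: income exceeds $237,400 by $400, which is 1 full-or-partial $1,000 increment; reduction = 1 × $48 = $48, leaving $336.
Energy Efficiency Rebate: $237,800 is at or below the $349,400 threshold, so the full $9,470 applies.
Disability Support Credit: 12% of the $10,100 excess over $227,700 is $1,212; credit = $1,450 − $1,212 = $238.
Total: $6,700 + $336 + $9,470 + $238 = $16,744.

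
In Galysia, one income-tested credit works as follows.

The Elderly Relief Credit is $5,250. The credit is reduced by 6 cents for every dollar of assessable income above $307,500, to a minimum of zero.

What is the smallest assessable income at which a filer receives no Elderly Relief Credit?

$395,000

The credit falls by 6% of each dollar above $307,500, so it reaches zero when the excess is $5,250 / 6% = $87,500: income = $307,500 + $87,500 = $395,000.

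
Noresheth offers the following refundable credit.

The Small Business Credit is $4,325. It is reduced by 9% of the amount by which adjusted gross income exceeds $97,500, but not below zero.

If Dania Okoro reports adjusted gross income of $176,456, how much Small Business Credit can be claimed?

$0

Small Business Credit: 9% of the $78,956 excess over $97,500 is $7,106.04 ≥ base, so the credit is $0.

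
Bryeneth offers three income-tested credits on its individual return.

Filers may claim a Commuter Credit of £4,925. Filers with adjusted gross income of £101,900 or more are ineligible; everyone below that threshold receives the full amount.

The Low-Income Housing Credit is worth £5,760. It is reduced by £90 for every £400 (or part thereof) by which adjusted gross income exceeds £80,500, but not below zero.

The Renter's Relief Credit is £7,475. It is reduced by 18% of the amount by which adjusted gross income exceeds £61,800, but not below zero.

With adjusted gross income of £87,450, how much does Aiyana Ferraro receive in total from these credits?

Commuter Credit: £87,450 is below the £101,900 cutoff, so the full £4,925 applies.
Low-Income Housing Credit: income exceeds £80,500 by £6,950, which is 18 full-or-partial £400 increments; reduction = 18 × £90 = £1,620, leaving £4,140.
Renter's Relief Credit: 18% of the £25,650 excess over £61,800 is £4,617; credit = £7,475 − £4,617 = £2,858.
Total: £4,925 + £4,140 + £2,858 = £11,923.

£11,923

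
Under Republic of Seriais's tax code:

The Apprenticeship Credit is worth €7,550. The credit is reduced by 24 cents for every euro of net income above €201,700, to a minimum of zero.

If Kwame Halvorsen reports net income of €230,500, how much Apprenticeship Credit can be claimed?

€638

Apprenticeship Credit: 24% of the €28,800 excess over €201,700 is €6,912; credit = €7,550 − €6,912 = €638.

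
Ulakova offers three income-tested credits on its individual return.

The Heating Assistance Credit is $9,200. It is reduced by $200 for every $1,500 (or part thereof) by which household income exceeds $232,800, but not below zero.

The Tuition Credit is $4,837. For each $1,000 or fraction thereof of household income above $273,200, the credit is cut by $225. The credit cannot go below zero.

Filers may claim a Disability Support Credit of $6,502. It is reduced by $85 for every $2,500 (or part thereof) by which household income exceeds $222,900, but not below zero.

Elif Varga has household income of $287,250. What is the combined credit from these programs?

Heating Assistance Credit: income exceeds $232,800 by $54,450, which is 37 full-or-partial $1,500 increments; reduction = 37 × $200 = $7,400, leaving $1,800.
Tuition Credit: income exceeds $273,200 by $14,050, which is 15 full-or-partial $1,000 increments; reduction = 15 × $225 = $3,375, leaving $1,462.
Disability Support Credit: income exceeds $222,900 by $64,350, which is 26 full-or-partial $2,500 increments; reduction = 26 × $85 = $2,210, leaving $4,292.
Total: $1,800 + $1,462 + $4,292 = $7,554.

$7,554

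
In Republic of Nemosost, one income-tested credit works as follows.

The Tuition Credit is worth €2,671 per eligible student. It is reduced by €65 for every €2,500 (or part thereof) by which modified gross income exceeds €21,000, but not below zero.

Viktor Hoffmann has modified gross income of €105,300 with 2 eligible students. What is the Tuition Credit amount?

Tuition Credit: base = 2 × €2,671 = €5,342. income exceeds €21,000 by €84,300, which is 34 full-or-partial €2,500 increments; reduction = 34 × €65 = €2,210, leaving €3,132.

€3,132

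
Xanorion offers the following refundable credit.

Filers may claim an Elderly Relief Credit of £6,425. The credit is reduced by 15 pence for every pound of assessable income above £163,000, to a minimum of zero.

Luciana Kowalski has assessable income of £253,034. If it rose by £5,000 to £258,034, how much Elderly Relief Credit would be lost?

£0

At £253,034 — 15% of the £90,034 excess over £163,000 is £13,505.10 ≥ base, so the credit is £0.
At £258,034 — 15% of the £95,034 excess over £163,000 is £14,255.10 ≥ base, so the credit is £0.
Lost: £0 − £0 = £0.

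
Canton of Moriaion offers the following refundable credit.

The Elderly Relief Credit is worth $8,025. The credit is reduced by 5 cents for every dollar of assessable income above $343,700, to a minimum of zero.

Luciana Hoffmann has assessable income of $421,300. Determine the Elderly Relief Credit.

$4,145

Elderly Relief Credit: 5% of the $77,600 excess over $343,700 is $3,880; credit = $8,025 − $3,880 = $4,145.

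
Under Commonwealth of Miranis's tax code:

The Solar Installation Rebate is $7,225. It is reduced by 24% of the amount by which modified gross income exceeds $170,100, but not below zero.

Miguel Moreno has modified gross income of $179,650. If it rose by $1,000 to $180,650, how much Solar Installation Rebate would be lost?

At $179,650 — 24% of the $9,550 excess over $170,100 is $2,292; credit = $7,225 − $2,292 = $4,933.
At $180,650 — 24% of the $10,550 excess over $170,100 is $2,532; credit = $7,225 − $2,532 = $4,693.
Lost: $4,933 − $4,693 = $240.

$240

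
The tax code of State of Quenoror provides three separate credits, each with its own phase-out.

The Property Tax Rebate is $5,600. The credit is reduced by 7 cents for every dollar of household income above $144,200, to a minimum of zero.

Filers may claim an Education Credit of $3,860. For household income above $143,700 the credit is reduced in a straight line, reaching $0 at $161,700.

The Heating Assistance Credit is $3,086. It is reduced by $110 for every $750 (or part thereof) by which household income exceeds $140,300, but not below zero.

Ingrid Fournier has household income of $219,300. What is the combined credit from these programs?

Property Tax Rebate: 7% of the $75,100 excess over $144,200 is $5,257; credit = $5,600 − $5,257 = $343.
Education Credit: $219,300 is at or above $161,700, so the credit is $0.
Heating Assistance Credit: income exceeds $140,300 by $79,000 → 106 increments × $110 = $11,660 ≥ base, so the credit is $0.
Total: $343 + $0 + $0 = $343.

$343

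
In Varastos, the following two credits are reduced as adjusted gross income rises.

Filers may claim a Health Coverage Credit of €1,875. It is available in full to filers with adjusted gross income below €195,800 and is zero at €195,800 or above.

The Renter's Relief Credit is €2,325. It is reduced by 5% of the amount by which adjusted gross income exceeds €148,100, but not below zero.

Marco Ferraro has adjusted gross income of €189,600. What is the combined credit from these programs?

€2,125

Health Coverage Credit: €189,600 is below the €195,800 cutoff, so the full €1,875 applies.
Renter's Relief Credit: 5% of the €41,500 excess over €148,100 is €2,075; credit = €2,325 − €2,075 = €250.
Total: €1,875 + €250 = €2,125.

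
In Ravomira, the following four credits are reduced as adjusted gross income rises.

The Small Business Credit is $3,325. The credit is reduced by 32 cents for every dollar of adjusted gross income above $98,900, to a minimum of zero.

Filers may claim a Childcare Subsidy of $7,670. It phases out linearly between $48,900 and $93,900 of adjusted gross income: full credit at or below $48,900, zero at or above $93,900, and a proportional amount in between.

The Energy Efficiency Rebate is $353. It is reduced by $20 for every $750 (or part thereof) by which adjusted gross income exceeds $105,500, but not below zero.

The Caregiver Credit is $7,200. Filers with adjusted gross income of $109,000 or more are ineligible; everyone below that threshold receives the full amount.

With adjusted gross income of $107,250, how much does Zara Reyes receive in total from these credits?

$8,146

Small Business Credit: 32% of the $8,350 excess over $98,900 is $2,672; credit = $3,325 − $2,672 = $653.
Childcare Subsidy: $107,250 is at or above $93,900, so the credit is $0.
Energy Efficiency Rebate: income exceeds $105,500 by $1,750, which is 3 full-or-partial $750 increments; reduction = 3 × $20 = $60, leaving $293.
Caregiver Credit: $107,250 is below the $109,000 cutoff, so the full $7,200 applies.
Total: $653 + $0 + $293 + $7,200 = $8,146.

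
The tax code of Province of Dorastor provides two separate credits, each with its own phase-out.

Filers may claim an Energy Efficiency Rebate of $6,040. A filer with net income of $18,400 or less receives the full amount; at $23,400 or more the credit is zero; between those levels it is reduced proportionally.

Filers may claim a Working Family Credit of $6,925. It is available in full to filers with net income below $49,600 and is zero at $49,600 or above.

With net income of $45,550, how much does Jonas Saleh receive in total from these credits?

Energy Efficiency Rebate: $45,550 is at or above $23,400, so the credit is $0.
Working Family Credit: $45,550 is below the $49,600 cutoff, so the full $6,925 applies.
Total: $0 + $6,925 = $6,925.

$6,925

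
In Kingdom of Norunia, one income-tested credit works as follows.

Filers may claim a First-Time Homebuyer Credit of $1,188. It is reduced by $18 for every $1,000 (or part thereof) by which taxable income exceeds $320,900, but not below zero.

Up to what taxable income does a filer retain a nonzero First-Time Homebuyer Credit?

$385,900

After 65 increments the reduction is 65 × $18 = $1,170, leaving $18; one more increment wipes it out. Increment 65 ends at excess 65 × $1,000 = $65,000, so the highest qualifying income is $320,900 + $65,000 = $385,900.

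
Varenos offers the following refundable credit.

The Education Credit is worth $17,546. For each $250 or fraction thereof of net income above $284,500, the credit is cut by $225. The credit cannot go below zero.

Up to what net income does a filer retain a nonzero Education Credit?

$303,750

After 77 increments the reduction is 77 × $225 = $17,325, leaving $221; one more increment wipes it out. Increment 77 ends at excess 77 × $250 = $19,250, so the highest qualifying income is $284,500 + $19,250 = $303,750.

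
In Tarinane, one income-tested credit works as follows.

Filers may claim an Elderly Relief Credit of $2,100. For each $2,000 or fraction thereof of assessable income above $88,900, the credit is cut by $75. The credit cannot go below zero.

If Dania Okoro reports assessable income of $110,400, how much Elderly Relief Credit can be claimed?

$1,275

Elderly Relief Credit: income exceeds $88,900 by $21,500, which is 11 full-or-partial $2,000 increments; reduction = 11 × $75 = $825, leaving $1,275.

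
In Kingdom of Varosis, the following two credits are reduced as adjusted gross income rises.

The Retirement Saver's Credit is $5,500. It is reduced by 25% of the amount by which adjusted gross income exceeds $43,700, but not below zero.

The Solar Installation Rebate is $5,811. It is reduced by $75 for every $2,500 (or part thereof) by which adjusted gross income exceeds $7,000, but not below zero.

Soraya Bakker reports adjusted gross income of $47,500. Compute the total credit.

Retirement Saver's Credit: 25% of the $3,800 excess over $43,700 is $950; credit = $5,500 − $950 = $4,550.
Solar Installation Rebate: income exceeds $7,000 by $40,500, which is 17 full-or-partial $2,500 increments; reduction = 17 × $75 = $1,275, leaving $4,536.
Total: $4,550 + $4,536 = $9,086.

$9,086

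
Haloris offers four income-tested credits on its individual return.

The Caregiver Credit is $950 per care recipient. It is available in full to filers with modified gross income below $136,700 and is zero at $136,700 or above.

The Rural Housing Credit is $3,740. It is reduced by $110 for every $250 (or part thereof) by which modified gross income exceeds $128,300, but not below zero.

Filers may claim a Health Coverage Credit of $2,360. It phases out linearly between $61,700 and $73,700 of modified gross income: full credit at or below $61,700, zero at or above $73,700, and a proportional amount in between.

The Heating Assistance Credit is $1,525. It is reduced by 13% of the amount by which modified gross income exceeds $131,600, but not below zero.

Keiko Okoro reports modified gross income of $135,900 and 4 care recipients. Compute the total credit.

$5,096

Caregiver Credit: base = 4 × $950 = $3,800. $135,900 is below the $136,700 cutoff, so the full $3,800 applies.
Rural Housing Credit: income exceeds $128,300 by $7,600, which is 31 full-or-partial $250 increments; reduction = 31 × $110 = $3,410, leaving $330.
Health Coverage Credit: $135,900 is at or above $73,700, so the credit is $0.
Heating Assistance Credit: 13% of the $4,300 excess over $131,600 is $559; credit = $1,525 − $559 = $966.
Total: $3,800 + $330 + $0 + $966 = $5,096.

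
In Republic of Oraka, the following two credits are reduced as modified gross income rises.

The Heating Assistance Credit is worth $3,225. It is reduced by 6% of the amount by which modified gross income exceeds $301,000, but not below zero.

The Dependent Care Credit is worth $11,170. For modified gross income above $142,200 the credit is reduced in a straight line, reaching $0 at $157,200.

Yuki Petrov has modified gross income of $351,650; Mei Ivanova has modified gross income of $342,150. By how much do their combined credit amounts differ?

$570

Yuki ($351,650): Heating Assistance Credit: 6% of the $50,650 excess over $301,000 is $3,039; credit = $3,225 − $3,039 = $186. Dependent Care Credit: $351,650 is at or above $157,200, so the credit is $0. total $186 + $0 = $186
Mei ($342,150): Heating Assistance Credit: 6% of the $41,150 excess over $301,000 is $2,469; credit = $3,225 − $2,469 = $756. Dependent Care Credit: $342,150 is at or above $157,200, so the credit is $0. total $756 + $0 = $756
Difference: |$186 − $756| = $570.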